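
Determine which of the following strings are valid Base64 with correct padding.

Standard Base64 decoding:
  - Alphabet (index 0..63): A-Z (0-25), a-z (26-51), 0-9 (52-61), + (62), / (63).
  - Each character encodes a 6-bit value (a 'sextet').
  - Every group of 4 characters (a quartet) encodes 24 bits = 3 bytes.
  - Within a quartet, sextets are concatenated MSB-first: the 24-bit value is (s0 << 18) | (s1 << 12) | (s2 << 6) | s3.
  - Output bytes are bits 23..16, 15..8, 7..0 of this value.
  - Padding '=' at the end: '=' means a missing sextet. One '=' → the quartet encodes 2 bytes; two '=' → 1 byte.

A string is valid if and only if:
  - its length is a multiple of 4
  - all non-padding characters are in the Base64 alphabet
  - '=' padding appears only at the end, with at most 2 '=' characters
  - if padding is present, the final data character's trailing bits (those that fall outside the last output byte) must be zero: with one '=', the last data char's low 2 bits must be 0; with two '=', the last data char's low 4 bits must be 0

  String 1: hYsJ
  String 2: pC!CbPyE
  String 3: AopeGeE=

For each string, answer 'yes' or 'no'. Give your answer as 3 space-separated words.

String 1: 'hYsJ' → valid
String 2: 'pC!CbPyE' → invalid (bad char(s): ['!'])
String 3: 'AopeGeE=' → valid

Answer: yes no yes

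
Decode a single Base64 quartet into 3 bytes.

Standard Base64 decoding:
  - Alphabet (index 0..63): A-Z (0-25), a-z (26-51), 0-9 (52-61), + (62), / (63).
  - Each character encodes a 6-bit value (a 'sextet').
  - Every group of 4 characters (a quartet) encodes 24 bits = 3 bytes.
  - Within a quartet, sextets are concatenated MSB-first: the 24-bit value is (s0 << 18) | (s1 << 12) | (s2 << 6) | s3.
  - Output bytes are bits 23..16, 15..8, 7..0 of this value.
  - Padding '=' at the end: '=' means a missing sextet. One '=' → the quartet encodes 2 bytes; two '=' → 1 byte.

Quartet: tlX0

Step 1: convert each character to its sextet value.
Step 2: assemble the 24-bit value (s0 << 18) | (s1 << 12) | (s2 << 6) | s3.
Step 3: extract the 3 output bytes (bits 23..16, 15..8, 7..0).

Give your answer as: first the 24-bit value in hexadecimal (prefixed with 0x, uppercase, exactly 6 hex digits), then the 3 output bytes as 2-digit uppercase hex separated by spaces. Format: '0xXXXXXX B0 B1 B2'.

Sextets: t=45, l=37, X=23, 0=52
24-bit: (45<<18) | (37<<12) | (23<<6) | 52
      = 0xB40000 | 0x025000 | 0x0005C0 | 0x000034
      = 0xB655F4
Bytes: (v>>16)&0xFF=B6, (v>>8)&0xFF=55, v&0xFF=F4

Answer: 0xB655F4 B6 55 F4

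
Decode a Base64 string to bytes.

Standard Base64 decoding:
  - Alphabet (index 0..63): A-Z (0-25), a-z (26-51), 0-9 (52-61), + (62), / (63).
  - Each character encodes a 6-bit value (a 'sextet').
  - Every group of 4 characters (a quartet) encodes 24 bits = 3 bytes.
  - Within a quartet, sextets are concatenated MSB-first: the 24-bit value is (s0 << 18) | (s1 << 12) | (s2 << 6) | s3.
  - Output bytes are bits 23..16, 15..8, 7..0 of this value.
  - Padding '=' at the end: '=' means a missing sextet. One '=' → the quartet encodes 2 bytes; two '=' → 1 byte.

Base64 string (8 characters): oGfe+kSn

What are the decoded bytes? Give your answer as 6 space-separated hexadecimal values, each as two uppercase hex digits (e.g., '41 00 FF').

Answer: A0 67 DE FA 44 A7

Derivation:
After char 0 ('o'=40): chars_in_quartet=1 acc=0x28 bytes_emitted=0
After char 1 ('G'=6): chars_in_quartet=2 acc=0xA06 bytes_emitted=0
After char 2 ('f'=31): chars_in_quartet=3 acc=0x2819F bytes_emitted=0
After char 3 ('e'=30): chars_in_quartet=4 acc=0xA067DE -> emit A0 67 DE, reset; bytes_emitted=3
After char 4 ('+'=62): chars_in_quartet=1 acc=0x3E bytes_emitted=3
After char 5 ('k'=36): chars_in_quartet=2 acc=0xFA4 bytes_emitted=3
After char 6 ('S'=18): chars_in_quartet=3 acc=0x3E912 bytes_emitted=3
After char 7 ('n'=39): chars_in_quartet=4 acc=0xFA44A7 -> emit FA 44 A7, reset; bytes_emitted=6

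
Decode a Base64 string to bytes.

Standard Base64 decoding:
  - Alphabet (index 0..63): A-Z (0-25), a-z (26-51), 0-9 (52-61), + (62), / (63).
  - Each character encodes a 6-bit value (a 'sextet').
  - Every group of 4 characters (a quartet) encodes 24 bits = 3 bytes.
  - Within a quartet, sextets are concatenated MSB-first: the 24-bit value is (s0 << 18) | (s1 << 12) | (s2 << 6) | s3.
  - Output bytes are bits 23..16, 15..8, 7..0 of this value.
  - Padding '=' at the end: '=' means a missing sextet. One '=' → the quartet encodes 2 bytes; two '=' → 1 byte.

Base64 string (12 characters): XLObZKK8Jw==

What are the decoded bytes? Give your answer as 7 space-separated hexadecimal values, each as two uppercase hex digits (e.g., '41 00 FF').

Answer: 5C B3 9B 64 A2 BC 27

Derivation:
After char 0 ('X'=23): chars_in_quartet=1 acc=0x17 bytes_emitted=0
After char 1 ('L'=11): chars_in_quartet=2 acc=0x5CB bytes_emitted=0
After char 2 ('O'=14): chars_in_quartet=3 acc=0x172CE bytes_emitted=0
After char 3 ('b'=27): chars_in_quartet=4 acc=0x5CB39B -> emit 5C B3 9B, reset; bytes_emitted=3
After char 4 ('Z'=25): chars_in_quartet=1 acc=0x19 bytes_emitted=3
After char 5 ('K'=10): chars_in_quartet=2 acc=0x64A bytes_emitted=3
After char 6 ('K'=10): chars_in_quartet=3 acc=0x1928A bytes_emitted=3
After char 7 ('8'=60): chars_in_quartet=4 acc=0x64A2BC -> emit 64 A2 BC, reset; bytes_emitted=6
After char 8 ('J'=9): chars_in_quartet=1 acc=0x9 bytes_emitted=6
After char 9 ('w'=48): chars_in_quartet=2 acc=0x270 bytes_emitted=6
Padding '==': partial quartet acc=0x270 -> emit 27; bytes_emitted=7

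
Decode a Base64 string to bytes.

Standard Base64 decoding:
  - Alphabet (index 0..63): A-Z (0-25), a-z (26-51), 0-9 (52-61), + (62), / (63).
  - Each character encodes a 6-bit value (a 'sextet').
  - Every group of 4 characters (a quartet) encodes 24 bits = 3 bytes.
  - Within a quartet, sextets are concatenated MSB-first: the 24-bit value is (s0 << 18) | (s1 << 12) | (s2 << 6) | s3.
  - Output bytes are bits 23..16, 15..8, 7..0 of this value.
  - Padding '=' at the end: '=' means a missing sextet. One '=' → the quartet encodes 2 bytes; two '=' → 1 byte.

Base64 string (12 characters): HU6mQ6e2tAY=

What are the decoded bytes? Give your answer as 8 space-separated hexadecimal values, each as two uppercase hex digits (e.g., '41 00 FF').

Answer: 1D 4E A6 43 A7 B6 B4 06

Derivation:
After char 0 ('H'=7): chars_in_quartet=1 acc=0x7 bytes_emitted=0
After char 1 ('U'=20): chars_in_quartet=2 acc=0x1D4 bytes_emitted=0
After char 2 ('6'=58): chars_in_quartet=3 acc=0x753A bytes_emitted=0
After char 3 ('m'=38): chars_in_quartet=4 acc=0x1D4EA6 -> emit 1D 4E A6, reset; bytes_emitted=3
After char 4 ('Q'=16): chars_in_quartet=1 acc=0x10 bytes_emitted=3
After char 5 ('6'=58): chars_in_quartet=2 acc=0x43A bytes_emitted=3
After char 6 ('e'=30): chars_in_quartet=3 acc=0x10E9E bytes_emitted=3
After char 7 ('2'=54): chars_in_quartet=4 acc=0x43A7B6 -> emit 43 A7 B6, reset; bytes_emitted=6
After char 8 ('t'=45): chars_in_quartet=1 acc=0x2D bytes_emitted=6
After char 9 ('A'=0): chars_in_quartet=2 acc=0xB40 bytes_emitted=6
After char 10 ('Y'=24): chars_in_quartet=3 acc=0x2D018 bytes_emitted=6
Padding '=': partial quartet acc=0x2D018 -> emit B4 06; bytes_emitted=8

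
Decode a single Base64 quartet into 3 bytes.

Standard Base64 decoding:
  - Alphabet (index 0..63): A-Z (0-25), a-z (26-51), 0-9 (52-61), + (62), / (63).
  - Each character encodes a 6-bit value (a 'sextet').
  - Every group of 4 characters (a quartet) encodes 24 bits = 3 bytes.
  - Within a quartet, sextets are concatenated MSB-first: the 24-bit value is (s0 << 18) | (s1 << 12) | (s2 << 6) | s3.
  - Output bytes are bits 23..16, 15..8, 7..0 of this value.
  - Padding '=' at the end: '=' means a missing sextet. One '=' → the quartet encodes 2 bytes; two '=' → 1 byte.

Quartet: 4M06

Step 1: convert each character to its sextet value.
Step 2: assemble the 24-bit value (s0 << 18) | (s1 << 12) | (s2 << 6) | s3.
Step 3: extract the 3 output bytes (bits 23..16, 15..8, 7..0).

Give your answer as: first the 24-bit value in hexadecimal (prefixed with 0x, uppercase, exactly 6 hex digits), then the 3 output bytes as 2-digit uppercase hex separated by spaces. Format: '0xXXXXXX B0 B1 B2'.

Answer: 0xE0CD3A E0 CD 3A

Derivation:
Sextets: 4=56, M=12, 0=52, 6=58
24-bit: (56<<18) | (12<<12) | (52<<6) | 58
      = 0xE00000 | 0x00C000 | 0x000D00 | 0x00003A
      = 0xE0CD3A
Bytes: (v>>16)&0xFF=E0, (v>>8)&0xFF=CD, v&0xFF=3A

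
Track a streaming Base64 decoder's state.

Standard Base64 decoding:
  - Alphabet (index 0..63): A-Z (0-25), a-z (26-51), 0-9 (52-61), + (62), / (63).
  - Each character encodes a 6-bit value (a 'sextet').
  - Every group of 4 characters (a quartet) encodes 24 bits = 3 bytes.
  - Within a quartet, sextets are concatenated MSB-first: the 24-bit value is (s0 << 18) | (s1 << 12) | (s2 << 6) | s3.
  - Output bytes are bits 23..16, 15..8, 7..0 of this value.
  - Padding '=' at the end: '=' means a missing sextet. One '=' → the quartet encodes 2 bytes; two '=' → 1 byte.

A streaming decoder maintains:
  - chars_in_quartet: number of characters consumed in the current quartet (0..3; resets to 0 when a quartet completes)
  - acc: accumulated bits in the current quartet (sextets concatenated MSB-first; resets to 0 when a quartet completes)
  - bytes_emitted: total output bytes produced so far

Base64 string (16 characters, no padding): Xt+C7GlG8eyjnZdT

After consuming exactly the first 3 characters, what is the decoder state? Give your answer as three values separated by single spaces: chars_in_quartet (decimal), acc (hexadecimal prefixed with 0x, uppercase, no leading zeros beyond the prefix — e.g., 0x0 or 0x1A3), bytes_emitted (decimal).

Answer: 3 0x17B7E 0

Derivation:
After char 0 ('X'=23): chars_in_quartet=1 acc=0x17 bytes_emitted=0
After char 1 ('t'=45): chars_in_quartet=2 acc=0x5ED bytes_emitted=0
After char 2 ('+'=62): chars_in_quartet=3 acc=0x17B7E bytes_emitted=0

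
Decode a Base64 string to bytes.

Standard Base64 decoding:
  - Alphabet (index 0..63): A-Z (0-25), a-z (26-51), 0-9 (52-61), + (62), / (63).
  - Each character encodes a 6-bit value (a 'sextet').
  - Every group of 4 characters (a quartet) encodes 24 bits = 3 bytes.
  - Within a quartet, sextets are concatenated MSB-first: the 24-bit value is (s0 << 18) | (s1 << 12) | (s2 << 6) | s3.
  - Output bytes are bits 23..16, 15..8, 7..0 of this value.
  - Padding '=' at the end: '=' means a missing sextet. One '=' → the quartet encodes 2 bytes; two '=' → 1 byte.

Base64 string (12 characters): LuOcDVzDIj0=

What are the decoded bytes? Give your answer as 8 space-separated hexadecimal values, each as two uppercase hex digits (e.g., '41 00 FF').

Answer: 2E E3 9C 0D 5C C3 22 3D

Derivation:
After char 0 ('L'=11): chars_in_quartet=1 acc=0xB bytes_emitted=0
After char 1 ('u'=46): chars_in_quartet=2 acc=0x2EE bytes_emitted=0
After char 2 ('O'=14): chars_in_quartet=3 acc=0xBB8E bytes_emitted=0
After char 3 ('c'=28): chars_in_quartet=4 acc=0x2EE39C -> emit 2E E3 9C, reset; bytes_emitted=3
After char 4 ('D'=3): chars_in_quartet=1 acc=0x3 bytes_emitted=3
After char 5 ('V'=21): chars_in_quartet=2 acc=0xD5 bytes_emitted=3
After char 6 ('z'=51): chars_in_quartet=3 acc=0x3573 bytes_emitted=3
After char 7 ('D'=3): chars_in_quartet=4 acc=0xD5CC3 -> emit 0D 5C C3, reset; bytes_emitted=6
After char 8 ('I'=8): chars_in_quartet=1 acc=0x8 bytes_emitted=6
After char 9 ('j'=35): chars_in_quartet=2 acc=0x223 bytes_emitted=6
After char 10 ('0'=52): chars_in_quartet=3 acc=0x88F4 bytes_emitted=6
Padding '=': partial quartet acc=0x88F4 -> emit 22 3D; bytes_emitted=8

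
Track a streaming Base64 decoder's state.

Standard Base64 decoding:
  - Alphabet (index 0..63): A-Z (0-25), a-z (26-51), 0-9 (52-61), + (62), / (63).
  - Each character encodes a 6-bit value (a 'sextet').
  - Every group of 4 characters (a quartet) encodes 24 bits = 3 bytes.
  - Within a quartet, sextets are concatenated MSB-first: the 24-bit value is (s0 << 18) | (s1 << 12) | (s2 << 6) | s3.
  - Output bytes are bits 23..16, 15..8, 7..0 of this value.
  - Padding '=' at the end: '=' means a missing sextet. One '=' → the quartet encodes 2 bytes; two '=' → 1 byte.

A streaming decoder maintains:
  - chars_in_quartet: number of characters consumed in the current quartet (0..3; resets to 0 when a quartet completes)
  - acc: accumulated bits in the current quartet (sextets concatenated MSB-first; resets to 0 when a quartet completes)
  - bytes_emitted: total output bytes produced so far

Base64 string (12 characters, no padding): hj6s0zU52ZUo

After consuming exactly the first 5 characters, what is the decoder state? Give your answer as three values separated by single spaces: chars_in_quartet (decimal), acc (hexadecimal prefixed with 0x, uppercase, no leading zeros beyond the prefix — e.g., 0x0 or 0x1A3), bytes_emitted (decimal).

After char 0 ('h'=33): chars_in_quartet=1 acc=0x21 bytes_emitted=0
After char 1 ('j'=35): chars_in_quartet=2 acc=0x863 bytes_emitted=0
After char 2 ('6'=58): chars_in_quartet=3 acc=0x218FA bytes_emitted=0
After char 3 ('s'=44): chars_in_quartet=4 acc=0x863EAC -> emit 86 3E AC, reset; bytes_emitted=3
After char 4 ('0'=52): chars_in_quartet=1 acc=0x34 bytes_emitted=3

Answer: 1 0x34 3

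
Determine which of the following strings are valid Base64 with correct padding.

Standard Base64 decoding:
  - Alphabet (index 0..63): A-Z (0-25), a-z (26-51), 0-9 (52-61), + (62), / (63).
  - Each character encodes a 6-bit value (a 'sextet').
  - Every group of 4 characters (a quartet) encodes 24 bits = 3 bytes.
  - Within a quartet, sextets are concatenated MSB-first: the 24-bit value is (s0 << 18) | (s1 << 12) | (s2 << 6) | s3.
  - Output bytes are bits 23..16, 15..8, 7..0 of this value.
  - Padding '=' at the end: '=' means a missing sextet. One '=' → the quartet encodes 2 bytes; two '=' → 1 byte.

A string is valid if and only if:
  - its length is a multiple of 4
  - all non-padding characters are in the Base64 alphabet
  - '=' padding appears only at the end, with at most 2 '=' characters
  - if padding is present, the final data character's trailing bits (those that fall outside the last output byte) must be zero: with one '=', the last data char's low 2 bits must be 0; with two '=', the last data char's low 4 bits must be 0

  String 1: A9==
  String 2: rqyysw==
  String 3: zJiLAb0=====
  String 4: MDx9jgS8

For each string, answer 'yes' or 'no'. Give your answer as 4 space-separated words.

Answer: no yes no yes

Derivation:
String 1: 'A9==' → invalid (bad trailing bits)
String 2: 'rqyysw==' → valid
String 3: 'zJiLAb0=====' → invalid (5 pad chars (max 2))
String 4: 'MDx9jgS8' → valid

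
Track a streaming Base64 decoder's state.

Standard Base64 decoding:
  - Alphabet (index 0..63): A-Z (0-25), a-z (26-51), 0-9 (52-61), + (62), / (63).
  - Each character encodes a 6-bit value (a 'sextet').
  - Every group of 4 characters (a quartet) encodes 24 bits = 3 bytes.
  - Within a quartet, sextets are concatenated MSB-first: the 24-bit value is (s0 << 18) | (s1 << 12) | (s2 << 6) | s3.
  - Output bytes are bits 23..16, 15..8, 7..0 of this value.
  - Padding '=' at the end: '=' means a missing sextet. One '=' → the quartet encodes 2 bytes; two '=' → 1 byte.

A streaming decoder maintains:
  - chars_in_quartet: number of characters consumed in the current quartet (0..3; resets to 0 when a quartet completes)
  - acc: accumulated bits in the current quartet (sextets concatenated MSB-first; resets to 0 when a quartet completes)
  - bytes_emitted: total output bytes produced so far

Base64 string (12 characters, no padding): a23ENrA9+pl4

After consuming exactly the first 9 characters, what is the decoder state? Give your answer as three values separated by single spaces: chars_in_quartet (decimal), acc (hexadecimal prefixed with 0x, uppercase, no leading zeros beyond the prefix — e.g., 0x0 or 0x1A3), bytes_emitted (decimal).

After char 0 ('a'=26): chars_in_quartet=1 acc=0x1A bytes_emitted=0
After char 1 ('2'=54): chars_in_quartet=2 acc=0x6B6 bytes_emitted=0
After char 2 ('3'=55): chars_in_quartet=3 acc=0x1ADB7 bytes_emitted=0
After char 3 ('E'=4): chars_in_quartet=4 acc=0x6B6DC4 -> emit 6B 6D C4, reset; bytes_emitted=3
After char 4 ('N'=13): chars_in_quartet=1 acc=0xD bytes_emitted=3
After char 5 ('r'=43): chars_in_quartet=2 acc=0x36B bytes_emitted=3
After char 6 ('A'=0): chars_in_quartet=3 acc=0xDAC0 bytes_emitted=3
After char 7 ('9'=61): chars_in_quartet=4 acc=0x36B03D -> emit 36 B0 3D, reset; bytes_emitted=6
After char 8 ('+'=62): chars_in_quartet=1 acc=0x3E bytes_emitted=6

Answer: 1 0x3E 6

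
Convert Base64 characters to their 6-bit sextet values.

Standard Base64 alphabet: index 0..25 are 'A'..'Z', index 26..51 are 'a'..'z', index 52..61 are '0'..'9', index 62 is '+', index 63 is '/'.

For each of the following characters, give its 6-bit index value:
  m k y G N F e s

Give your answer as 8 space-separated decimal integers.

'm': a..z range, 26 + ord('m') − ord('a') = 38
'k': a..z range, 26 + ord('k') − ord('a') = 36
'y': a..z range, 26 + ord('y') − ord('a') = 50
'G': A..Z range, ord('G') − ord('A') = 6
'N': A..Z range, ord('N') − ord('A') = 13
'F': A..Z range, ord('F') − ord('A') = 5
'e': a..z range, 26 + ord('e') − ord('a') = 30
's': a..z range, 26 + ord('s') − ord('a') = 44

Answer: 38 36 50 6 13 5 30 44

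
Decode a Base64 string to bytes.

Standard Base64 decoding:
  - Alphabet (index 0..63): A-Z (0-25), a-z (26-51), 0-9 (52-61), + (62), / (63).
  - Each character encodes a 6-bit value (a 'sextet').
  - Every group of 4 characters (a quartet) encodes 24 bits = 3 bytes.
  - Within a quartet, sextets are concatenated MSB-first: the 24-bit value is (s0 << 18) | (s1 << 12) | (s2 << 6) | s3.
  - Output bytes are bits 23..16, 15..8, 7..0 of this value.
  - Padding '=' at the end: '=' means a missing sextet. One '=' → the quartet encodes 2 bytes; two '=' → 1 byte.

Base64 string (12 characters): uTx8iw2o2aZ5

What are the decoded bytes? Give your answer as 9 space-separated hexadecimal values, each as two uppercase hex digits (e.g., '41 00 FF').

After char 0 ('u'=46): chars_in_quartet=1 acc=0x2E bytes_emitted=0
After char 1 ('T'=19): chars_in_quartet=2 acc=0xB93 bytes_emitted=0
After char 2 ('x'=49): chars_in_quartet=3 acc=0x2E4F1 bytes_emitted=0
After char 3 ('8'=60): chars_in_quartet=4 acc=0xB93C7C -> emit B9 3C 7C, reset; bytes_emitted=3
After char 4 ('i'=34): chars_in_quartet=1 acc=0x22 bytes_emitted=3
After char 5 ('w'=48): chars_in_quartet=2 acc=0x8B0 bytes_emitted=3
After char 6 ('2'=54): chars_in_quartet=3 acc=0x22C36 bytes_emitted=3
After char 7 ('o'=40): chars_in_quartet=4 acc=0x8B0DA8 -> emit 8B 0D A8, reset; bytes_emitted=6
After char 8 ('2'=54): chars_in_quartet=1 acc=0x36 bytes_emitted=6
After char 9 ('a'=26): chars_in_quartet=2 acc=0xD9A bytes_emitted=6
After char 10 ('Z'=25): chars_in_quartet=3 acc=0x36699 bytes_emitted=6
After char 11 ('5'=57): chars_in_quartet=4 acc=0xD9A679 -> emit D9 A6 79, reset; bytes_emitted=9

Answer: B9 3C 7C 8B 0D A8 D9 A6 79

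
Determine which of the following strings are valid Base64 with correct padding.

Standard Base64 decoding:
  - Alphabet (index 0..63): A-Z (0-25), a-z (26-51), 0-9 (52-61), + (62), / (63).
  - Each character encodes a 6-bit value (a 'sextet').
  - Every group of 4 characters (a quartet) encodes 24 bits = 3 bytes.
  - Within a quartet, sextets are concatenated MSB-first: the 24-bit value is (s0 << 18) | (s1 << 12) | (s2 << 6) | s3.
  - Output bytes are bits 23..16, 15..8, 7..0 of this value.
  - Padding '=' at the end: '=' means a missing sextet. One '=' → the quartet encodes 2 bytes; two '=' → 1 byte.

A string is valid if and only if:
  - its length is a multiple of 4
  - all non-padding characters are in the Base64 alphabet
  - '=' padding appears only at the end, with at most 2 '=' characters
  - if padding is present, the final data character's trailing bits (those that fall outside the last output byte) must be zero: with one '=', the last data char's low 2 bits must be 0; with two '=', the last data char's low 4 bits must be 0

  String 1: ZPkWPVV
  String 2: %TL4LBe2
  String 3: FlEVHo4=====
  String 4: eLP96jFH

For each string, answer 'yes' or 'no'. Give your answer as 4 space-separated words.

String 1: 'ZPkWPVV' → invalid (len=7 not mult of 4)
String 2: '%TL4LBe2' → invalid (bad char(s): ['%'])
String 3: 'FlEVHo4=====' → invalid (5 pad chars (max 2))
String 4: 'eLP96jFH' → valid

Answer: no no no yes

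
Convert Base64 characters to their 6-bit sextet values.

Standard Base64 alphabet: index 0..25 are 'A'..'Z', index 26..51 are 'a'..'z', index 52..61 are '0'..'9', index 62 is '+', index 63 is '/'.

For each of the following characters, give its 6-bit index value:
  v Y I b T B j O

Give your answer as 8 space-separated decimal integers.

'v': a..z range, 26 + ord('v') − ord('a') = 47
'Y': A..Z range, ord('Y') − ord('A') = 24
'I': A..Z range, ord('I') − ord('A') = 8
'b': a..z range, 26 + ord('b') − ord('a') = 27
'T': A..Z range, ord('T') − ord('A') = 19
'B': A..Z range, ord('B') − ord('A') = 1
'j': a..z range, 26 + ord('j') − ord('a') = 35
'O': A..Z range, ord('O') − ord('A') = 14

Answer: 47 24 8 27 19 1 35 14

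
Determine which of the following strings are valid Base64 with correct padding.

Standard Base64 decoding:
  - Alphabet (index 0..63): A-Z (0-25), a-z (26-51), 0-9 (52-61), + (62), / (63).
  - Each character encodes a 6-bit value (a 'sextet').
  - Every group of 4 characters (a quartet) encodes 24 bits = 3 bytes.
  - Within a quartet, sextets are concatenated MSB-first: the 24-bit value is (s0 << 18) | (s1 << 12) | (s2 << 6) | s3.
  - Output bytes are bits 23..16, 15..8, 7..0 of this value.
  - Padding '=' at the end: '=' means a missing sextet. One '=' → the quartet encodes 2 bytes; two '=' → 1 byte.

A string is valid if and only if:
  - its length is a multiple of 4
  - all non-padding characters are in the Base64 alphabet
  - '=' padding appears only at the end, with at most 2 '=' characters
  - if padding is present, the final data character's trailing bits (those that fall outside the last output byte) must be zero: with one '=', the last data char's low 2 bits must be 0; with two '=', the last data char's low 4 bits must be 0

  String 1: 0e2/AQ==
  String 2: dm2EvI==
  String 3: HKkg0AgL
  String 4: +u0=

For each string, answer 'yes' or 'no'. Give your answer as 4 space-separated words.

Answer: yes no yes yes

Derivation:
String 1: '0e2/AQ==' → valid
String 2: 'dm2EvI==' → invalid (bad trailing bits)
String 3: 'HKkg0AgL' → valid
String 4: '+u0=' → valid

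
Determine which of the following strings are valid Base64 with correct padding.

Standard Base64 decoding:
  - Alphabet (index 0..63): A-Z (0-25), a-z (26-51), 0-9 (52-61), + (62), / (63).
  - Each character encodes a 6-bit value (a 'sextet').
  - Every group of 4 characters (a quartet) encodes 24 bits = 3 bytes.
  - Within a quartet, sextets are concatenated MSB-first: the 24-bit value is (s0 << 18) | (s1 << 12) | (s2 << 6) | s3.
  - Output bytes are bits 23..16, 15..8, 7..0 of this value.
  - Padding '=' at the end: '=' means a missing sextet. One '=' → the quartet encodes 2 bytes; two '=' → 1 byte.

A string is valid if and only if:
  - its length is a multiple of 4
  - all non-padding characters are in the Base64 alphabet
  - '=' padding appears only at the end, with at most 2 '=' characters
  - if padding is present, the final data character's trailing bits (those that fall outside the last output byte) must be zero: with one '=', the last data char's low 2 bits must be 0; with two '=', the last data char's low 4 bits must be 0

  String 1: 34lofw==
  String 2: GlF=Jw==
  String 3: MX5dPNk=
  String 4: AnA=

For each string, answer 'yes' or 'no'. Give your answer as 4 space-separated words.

Answer: yes no yes yes

Derivation:
String 1: '34lofw==' → valid
String 2: 'GlF=Jw==' → invalid (bad char(s): ['=']; '=' in middle)
String 3: 'MX5dPNk=' → valid
String 4: 'AnA=' → valid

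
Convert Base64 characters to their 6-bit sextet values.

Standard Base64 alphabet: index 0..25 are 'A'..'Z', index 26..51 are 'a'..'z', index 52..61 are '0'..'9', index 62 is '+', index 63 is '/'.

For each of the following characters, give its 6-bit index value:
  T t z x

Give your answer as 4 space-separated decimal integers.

Answer: 19 45 51 49

Derivation:
'T': A..Z range, ord('T') − ord('A') = 19
't': a..z range, 26 + ord('t') − ord('a') = 45
'z': a..z range, 26 + ord('z') − ord('a') = 51
'x': a..z range, 26 + ord('x') − ord('a') = 49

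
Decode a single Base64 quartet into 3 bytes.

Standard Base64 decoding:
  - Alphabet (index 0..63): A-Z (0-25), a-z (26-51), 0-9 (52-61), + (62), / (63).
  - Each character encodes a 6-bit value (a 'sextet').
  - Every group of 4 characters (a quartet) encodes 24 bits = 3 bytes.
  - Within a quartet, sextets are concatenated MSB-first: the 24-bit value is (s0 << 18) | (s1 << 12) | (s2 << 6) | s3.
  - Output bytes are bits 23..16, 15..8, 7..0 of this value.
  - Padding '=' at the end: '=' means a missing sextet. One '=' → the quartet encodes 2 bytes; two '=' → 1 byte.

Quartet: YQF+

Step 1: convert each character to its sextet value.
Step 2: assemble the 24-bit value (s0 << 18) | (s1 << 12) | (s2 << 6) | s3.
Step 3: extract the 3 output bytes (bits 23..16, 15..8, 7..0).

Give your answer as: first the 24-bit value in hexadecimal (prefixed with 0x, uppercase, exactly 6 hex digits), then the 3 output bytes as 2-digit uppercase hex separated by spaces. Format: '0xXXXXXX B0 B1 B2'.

Answer: 0x61017E 61 01 7E

Derivation:
Sextets: Y=24, Q=16, F=5, +=62
24-bit: (24<<18) | (16<<12) | (5<<6) | 62
      = 0x600000 | 0x010000 | 0x000140 | 0x00003E
      = 0x61017E
Bytes: (v>>16)&0xFF=61, (v>>8)&0xFF=01, v&0xFF=7E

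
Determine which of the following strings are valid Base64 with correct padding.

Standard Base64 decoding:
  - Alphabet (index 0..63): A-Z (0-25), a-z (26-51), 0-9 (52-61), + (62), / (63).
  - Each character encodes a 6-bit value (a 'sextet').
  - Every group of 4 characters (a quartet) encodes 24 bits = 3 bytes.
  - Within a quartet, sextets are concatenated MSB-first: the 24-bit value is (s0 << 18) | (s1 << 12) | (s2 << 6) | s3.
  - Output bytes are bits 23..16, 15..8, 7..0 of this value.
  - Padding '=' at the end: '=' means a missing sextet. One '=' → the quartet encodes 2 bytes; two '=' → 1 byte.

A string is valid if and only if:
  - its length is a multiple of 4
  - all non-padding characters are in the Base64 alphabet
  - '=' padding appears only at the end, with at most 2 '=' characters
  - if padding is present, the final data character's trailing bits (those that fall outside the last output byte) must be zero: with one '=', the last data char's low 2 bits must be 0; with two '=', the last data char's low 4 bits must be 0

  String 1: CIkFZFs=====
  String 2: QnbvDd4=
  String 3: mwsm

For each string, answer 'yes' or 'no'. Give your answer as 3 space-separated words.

String 1: 'CIkFZFs=====' → invalid (5 pad chars (max 2))
String 2: 'QnbvDd4=' → valid
String 3: 'mwsm' → valid

Answer: no yes yes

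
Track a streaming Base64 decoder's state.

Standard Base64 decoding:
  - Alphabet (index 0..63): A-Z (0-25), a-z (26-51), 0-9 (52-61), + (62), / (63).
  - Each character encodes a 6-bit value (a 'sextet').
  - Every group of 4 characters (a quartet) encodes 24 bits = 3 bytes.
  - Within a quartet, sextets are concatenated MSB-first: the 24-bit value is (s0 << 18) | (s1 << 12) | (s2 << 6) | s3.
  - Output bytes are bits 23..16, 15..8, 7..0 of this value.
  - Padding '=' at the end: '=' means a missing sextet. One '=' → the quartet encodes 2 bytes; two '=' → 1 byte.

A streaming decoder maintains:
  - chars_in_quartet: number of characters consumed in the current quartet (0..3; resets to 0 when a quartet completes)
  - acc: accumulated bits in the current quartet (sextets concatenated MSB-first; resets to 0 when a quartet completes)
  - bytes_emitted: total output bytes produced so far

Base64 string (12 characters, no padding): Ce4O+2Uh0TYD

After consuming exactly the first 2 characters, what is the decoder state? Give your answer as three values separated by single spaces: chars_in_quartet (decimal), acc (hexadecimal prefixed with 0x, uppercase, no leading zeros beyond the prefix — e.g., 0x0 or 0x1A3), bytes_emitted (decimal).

Answer: 2 0x9E 0

Derivation:
After char 0 ('C'=2): chars_in_quartet=1 acc=0x2 bytes_emitted=0
After char 1 ('e'=30): chars_in_quartet=2 acc=0x9E bytes_emitted=0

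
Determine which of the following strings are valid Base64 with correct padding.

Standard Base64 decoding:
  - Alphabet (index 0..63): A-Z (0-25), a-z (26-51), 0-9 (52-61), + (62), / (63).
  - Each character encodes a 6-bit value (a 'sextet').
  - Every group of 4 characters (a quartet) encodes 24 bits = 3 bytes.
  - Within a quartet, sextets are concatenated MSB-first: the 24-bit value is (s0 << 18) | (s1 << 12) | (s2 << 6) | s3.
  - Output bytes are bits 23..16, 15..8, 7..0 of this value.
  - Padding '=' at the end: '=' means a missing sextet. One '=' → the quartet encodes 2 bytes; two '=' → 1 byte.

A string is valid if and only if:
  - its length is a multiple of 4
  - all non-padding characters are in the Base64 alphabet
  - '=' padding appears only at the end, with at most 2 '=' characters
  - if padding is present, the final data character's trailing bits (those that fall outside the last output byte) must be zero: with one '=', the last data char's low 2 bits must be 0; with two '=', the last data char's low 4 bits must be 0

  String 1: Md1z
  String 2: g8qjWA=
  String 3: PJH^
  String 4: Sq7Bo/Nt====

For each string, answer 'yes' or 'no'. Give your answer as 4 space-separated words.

Answer: yes no no no

Derivation:
String 1: 'Md1z' → valid
String 2: 'g8qjWA=' → invalid (len=7 not mult of 4)
String 3: 'PJH^' → invalid (bad char(s): ['^'])
String 4: 'Sq7Bo/Nt====' → invalid (4 pad chars (max 2))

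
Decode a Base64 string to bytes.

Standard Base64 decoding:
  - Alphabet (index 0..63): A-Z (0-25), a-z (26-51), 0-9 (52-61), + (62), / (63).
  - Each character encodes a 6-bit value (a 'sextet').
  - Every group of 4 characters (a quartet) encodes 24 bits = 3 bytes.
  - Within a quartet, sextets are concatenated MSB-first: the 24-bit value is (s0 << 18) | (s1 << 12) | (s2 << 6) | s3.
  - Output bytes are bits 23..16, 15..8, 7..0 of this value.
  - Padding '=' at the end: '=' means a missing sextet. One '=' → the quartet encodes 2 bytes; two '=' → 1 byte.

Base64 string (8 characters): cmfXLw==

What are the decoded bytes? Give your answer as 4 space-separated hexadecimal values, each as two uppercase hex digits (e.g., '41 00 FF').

Answer: 72 67 D7 2F

Derivation:
After char 0 ('c'=28): chars_in_quartet=1 acc=0x1C bytes_emitted=0
After char 1 ('m'=38): chars_in_quartet=2 acc=0x726 bytes_emitted=0
After char 2 ('f'=31): chars_in_quartet=3 acc=0x1C99F bytes_emitted=0
After char 3 ('X'=23): chars_in_quartet=4 acc=0x7267D7 -> emit 72 67 D7, reset; bytes_emitted=3
After char 4 ('L'=11): chars_in_quartet=1 acc=0xB bytes_emitted=3
After char 5 ('w'=48): chars_in_quartet=2 acc=0x2F0 bytes_emitted=3
Padding '==': partial quartet acc=0x2F0 -> emit 2F; bytes_emitted=4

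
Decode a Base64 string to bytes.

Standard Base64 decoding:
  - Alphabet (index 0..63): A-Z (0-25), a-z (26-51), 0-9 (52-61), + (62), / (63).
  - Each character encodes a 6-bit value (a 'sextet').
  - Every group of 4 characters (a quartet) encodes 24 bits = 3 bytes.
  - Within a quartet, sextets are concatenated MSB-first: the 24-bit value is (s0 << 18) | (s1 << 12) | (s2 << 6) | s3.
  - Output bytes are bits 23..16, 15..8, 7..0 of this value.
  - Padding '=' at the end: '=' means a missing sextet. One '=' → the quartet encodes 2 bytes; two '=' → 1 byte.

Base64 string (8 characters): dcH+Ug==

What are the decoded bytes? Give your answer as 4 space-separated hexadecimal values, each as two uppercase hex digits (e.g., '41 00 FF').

Answer: 75 C1 FE 52

Derivation:
After char 0 ('d'=29): chars_in_quartet=1 acc=0x1D bytes_emitted=0
After char 1 ('c'=28): chars_in_quartet=2 acc=0x75C bytes_emitted=0
After char 2 ('H'=7): chars_in_quartet=3 acc=0x1D707 bytes_emitted=0
After char 3 ('+'=62): chars_in_quartet=4 acc=0x75C1FE -> emit 75 C1 FE, reset; bytes_emitted=3
After char 4 ('U'=20): chars_in_quartet=1 acc=0x14 bytes_emitted=3
After char 5 ('g'=32): chars_in_quartet=2 acc=0x520 bytes_emitted=3
Padding '==': partial quartet acc=0x520 -> emit 52; bytes_emitted=4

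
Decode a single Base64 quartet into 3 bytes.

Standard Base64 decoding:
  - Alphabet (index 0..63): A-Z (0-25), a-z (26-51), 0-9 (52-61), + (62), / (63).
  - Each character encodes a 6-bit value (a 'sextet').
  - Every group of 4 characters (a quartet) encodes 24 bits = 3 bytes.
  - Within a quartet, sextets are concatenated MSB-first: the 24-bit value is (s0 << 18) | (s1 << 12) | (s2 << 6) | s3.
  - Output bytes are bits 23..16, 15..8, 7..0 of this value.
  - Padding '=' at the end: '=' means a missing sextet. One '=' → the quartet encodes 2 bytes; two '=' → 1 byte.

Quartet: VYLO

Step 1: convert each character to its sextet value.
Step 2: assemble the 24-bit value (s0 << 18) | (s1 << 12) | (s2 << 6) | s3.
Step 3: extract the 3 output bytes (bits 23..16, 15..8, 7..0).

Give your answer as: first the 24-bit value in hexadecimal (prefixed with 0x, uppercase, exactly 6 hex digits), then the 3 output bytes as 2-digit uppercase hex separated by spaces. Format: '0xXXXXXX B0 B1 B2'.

Sextets: V=21, Y=24, L=11, O=14
24-bit: (21<<18) | (24<<12) | (11<<6) | 14
      = 0x540000 | 0x018000 | 0x0002C0 | 0x00000E
      = 0x5582CE
Bytes: (v>>16)&0xFF=55, (v>>8)&0xFF=82, v&0xFF=CE

Answer: 0x5582CE 55 82 CE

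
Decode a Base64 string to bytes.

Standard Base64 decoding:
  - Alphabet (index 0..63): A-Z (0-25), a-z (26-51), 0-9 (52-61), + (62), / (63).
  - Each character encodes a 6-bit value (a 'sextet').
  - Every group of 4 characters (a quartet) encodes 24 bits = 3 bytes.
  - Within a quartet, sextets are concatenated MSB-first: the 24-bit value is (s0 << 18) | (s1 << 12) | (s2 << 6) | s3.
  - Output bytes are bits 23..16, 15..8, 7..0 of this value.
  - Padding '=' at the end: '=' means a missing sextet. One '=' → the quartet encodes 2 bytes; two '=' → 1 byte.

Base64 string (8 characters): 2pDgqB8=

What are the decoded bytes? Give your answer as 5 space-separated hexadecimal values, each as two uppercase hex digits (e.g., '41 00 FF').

After char 0 ('2'=54): chars_in_quartet=1 acc=0x36 bytes_emitted=0
After char 1 ('p'=41): chars_in_quartet=2 acc=0xDA9 bytes_emitted=0
After char 2 ('D'=3): chars_in_quartet=3 acc=0x36A43 bytes_emitted=0
After char 3 ('g'=32): chars_in_quartet=4 acc=0xDA90E0 -> emit DA 90 E0, reset; bytes_emitted=3
After char 4 ('q'=42): chars_in_quartet=1 acc=0x2A bytes_emitted=3
After char 5 ('B'=1): chars_in_quartet=2 acc=0xA81 bytes_emitted=3
After char 6 ('8'=60): chars_in_quartet=3 acc=0x2A07C bytes_emitted=3
Padding '=': partial quartet acc=0x2A07C -> emit A8 1F; bytes_emitted=5

Answer: DA 90 E0 A8 1F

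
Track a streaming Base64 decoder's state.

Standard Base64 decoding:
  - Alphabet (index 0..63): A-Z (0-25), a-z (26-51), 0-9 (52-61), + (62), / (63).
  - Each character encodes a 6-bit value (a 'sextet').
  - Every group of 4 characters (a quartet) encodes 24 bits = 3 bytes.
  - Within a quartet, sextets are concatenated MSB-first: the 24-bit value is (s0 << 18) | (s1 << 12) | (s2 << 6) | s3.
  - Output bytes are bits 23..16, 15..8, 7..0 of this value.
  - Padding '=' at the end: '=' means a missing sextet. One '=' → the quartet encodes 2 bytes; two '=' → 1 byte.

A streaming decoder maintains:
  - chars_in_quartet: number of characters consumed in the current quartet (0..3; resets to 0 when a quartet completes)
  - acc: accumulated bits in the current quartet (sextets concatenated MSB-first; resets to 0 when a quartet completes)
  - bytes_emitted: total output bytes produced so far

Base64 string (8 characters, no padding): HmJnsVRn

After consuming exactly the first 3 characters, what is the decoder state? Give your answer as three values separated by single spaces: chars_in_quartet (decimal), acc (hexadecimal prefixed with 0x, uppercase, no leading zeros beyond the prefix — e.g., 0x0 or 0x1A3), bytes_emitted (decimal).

After char 0 ('H'=7): chars_in_quartet=1 acc=0x7 bytes_emitted=0
After char 1 ('m'=38): chars_in_quartet=2 acc=0x1E6 bytes_emitted=0
After char 2 ('J'=9): chars_in_quartet=3 acc=0x7989 bytes_emitted=0

Answer: 3 0x7989 0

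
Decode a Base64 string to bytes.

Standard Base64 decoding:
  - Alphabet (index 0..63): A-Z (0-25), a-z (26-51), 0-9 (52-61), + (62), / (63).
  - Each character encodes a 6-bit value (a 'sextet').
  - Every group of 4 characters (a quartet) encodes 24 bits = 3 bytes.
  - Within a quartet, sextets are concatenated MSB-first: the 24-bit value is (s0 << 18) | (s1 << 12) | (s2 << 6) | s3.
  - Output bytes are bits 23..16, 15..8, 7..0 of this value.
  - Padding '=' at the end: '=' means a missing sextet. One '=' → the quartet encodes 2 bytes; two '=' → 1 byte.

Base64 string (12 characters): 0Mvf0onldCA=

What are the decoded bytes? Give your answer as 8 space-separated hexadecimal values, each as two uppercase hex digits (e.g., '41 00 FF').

Answer: D0 CB DF D2 89 E5 74 20

Derivation:
After char 0 ('0'=52): chars_in_quartet=1 acc=0x34 bytes_emitted=0
After char 1 ('M'=12): chars_in_quartet=2 acc=0xD0C bytes_emitted=0
After char 2 ('v'=47): chars_in_quartet=3 acc=0x3432F bytes_emitted=0
After char 3 ('f'=31): chars_in_quartet=4 acc=0xD0CBDF -> emit D0 CB DF, reset; bytes_emitted=3
After char 4 ('0'=52): chars_in_quartet=1 acc=0x34 bytes_emitted=3
After char 5 ('o'=40): chars_in_quartet=2 acc=0xD28 bytes_emitted=3
After char 6 ('n'=39): chars_in_quartet=3 acc=0x34A27 bytes_emitted=3
After char 7 ('l'=37): chars_in_quartet=4 acc=0xD289E5 -> emit D2 89 E5, reset; bytes_emitted=6
After char 8 ('d'=29): chars_in_quartet=1 acc=0x1D bytes_emitted=6
After char 9 ('C'=2): chars_in_quartet=2 acc=0x742 bytes_emitted=6
After char 10 ('A'=0): chars_in_quartet=3 acc=0x1D080 bytes_emitted=6
Padding '=': partial quartet acc=0x1D080 -> emit 74 20; bytes_emitted=8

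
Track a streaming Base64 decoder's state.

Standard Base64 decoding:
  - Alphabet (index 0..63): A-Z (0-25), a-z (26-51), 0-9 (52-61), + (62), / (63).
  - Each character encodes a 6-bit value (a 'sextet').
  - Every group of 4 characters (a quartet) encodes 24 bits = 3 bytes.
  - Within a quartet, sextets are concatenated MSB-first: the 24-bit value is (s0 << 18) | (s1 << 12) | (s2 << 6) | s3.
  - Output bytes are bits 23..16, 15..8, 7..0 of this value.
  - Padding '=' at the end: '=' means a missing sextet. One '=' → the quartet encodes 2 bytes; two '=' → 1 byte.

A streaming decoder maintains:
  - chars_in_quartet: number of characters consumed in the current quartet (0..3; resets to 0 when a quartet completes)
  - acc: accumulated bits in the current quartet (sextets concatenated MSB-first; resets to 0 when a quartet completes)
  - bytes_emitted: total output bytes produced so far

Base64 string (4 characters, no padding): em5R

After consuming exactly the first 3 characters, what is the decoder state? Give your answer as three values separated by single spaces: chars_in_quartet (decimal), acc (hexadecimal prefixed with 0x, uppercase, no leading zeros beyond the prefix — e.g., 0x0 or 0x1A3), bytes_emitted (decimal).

Answer: 3 0x1E9B9 0

Derivation:
After char 0 ('e'=30): chars_in_quartet=1 acc=0x1E bytes_emitted=0
After char 1 ('m'=38): chars_in_quartet=2 acc=0x7A6 bytes_emitted=0
After char 2 ('5'=57): chars_in_quartet=3 acc=0x1E9B9 bytes_emitted=0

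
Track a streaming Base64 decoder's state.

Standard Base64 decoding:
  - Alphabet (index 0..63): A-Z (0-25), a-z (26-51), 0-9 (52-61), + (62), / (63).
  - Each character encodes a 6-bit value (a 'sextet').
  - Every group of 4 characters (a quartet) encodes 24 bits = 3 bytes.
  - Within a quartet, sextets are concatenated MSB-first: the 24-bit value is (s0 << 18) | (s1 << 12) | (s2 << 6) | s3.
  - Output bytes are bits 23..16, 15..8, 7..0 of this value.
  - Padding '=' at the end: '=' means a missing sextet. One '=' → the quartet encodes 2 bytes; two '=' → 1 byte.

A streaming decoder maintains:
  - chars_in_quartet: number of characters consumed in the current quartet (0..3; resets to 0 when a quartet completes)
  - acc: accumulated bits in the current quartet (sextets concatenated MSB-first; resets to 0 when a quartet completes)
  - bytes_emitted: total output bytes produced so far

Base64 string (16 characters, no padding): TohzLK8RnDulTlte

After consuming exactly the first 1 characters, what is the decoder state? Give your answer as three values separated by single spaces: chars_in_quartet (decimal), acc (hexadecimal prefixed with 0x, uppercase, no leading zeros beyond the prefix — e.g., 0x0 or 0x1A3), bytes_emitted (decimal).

After char 0 ('T'=19): chars_in_quartet=1 acc=0x13 bytes_emitted=0

Answer: 1 0x13 0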